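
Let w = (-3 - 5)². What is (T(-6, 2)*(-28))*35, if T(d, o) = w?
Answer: -62720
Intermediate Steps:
w = 64 (w = (-8)² = 64)
T(d, o) = 64
(T(-6, 2)*(-28))*35 = (64*(-28))*35 = -1792*35 = -62720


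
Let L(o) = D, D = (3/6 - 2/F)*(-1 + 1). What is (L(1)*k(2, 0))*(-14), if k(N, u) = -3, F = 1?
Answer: 0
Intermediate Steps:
D = 0 (D = (3/6 - 2/1)*(-1 + 1) = (3*(⅙) - 2*1)*0 = (½ - 2)*0 = -3/2*0 = 0)
L(o) = 0
(L(1)*k(2, 0))*(-14) = (0*(-3))*(-14) = 0*(-14) = 0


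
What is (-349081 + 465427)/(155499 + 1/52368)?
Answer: 6092807328/8143171633 ≈ 0.74821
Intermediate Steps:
(-349081 + 465427)/(155499 + 1/52368) = 116346/(155499 + 1/52368) = 116346/(8143171633/52368) = 116346*(52368/8143171633) = 6092807328/8143171633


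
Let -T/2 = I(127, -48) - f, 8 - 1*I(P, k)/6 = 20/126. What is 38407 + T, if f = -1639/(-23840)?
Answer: 64365911/1680 ≈ 38313.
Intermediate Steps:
I(P, k) = 988/21 (I(P, k) = 48 - 120/126 = 48 - 6*10/63 = 48 - 20/21 = 988/21)
f = 11/160 (f = -1639*(-1/23840) = 11/160 ≈ 0.068750)
T = -157849/1680 (T = -2*(988/21 - 1*11/160) = -2*(988/21 - 11/160) = -2*157849/3360 = -157849/1680 ≈ -93.958)
38407 + T = 38407 - 157849/1680 = 64365911/1680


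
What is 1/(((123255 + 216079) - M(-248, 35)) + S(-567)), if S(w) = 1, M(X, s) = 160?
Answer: 1/339175 ≈ 2.9483e-6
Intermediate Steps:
1/(((123255 + 216079) - M(-248, 35)) + S(-567)) = 1/(((123255 + 216079) - 1*160) + 1) = 1/((339334 - 160) + 1) = 1/(339174 + 1) = 1/339175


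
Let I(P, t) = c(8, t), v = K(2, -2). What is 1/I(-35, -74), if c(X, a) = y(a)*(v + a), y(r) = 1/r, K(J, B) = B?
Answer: 37/38 ≈ 0.97368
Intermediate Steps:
v = -2
c(X, a) = (-2 + a)/a
I(P, t) = (-2 + t)/t
1/I(-35, -74) = 1/((-2 - 74)/(-74)) = 1/(-1/74*(-76)) = 1/(38/37) = 37/38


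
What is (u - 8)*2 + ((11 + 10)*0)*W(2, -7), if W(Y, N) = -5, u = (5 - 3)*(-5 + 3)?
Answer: -24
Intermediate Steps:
u = -4 (u = 2*(-2) = -4)
(u - 8)*2 + ((11 + 10)*0)*W(2, -7) = (-4 - 8)*2 + ((11 + 10)*0)*(-5) = -12*2 + (21*0)*(-5) = -24 + 0*(-5) = -24 + 0 = -24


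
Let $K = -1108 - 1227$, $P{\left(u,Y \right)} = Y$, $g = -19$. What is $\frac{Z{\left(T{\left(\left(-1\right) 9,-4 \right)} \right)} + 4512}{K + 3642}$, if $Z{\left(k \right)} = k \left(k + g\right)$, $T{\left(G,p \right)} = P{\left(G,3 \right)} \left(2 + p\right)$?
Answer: $\frac{4662}{1307} \approx 3.5669$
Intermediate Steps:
$T{\left(G,p \right)} = 6 + 3 p$ ($T{\left(G,p \right)} = 3 \left(2 + p\right) = 6 + 3 p$)
$K = -2335$ ($K = -1108 - 1227 = -2335$)
$Z{\left(k \right)} = k \left(-19 + k\right)$ ($Z{\left(k \right)} = k \left(k - 19\right) = k \left(-19 + k\right)$)
$\frac{Z{\left(T{\left(\left(-1\right) 9,-4 \right)} \right)} + 4512}{K + 3642} = \frac{\left(6 + 3 \left(-4\right)\right) \left(-19 + \left(6 + 3 \left(-4\right)\right)\right) + 4512}{-2335 + 3642} = \frac{\left(6 - 12\right) \left(-19 + \left(6 - 12\right)\right) + 4512}{1307} = \left(- 6 \left(-19 - 6\right) + 4512\right) \frac{1}{1307} = \left(\left(-6\right) \left(-25\right) + 4512\right) \frac{1}{1307} = \left(150 + 4512\right) \frac{1}{1307} = 4662 \cdot \frac{1}{1307} = \frac{4662}{1307}$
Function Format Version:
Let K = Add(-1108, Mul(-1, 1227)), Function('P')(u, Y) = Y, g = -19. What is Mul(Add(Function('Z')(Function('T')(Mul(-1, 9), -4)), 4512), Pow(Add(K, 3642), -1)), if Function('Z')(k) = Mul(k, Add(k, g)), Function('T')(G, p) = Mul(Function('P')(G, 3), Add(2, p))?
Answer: Rational(4662, 1307) ≈ 3.5669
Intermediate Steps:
Function('T')(G, p) = Add(6, Mul(3, p)) (Function('T')(G, p) = Mul(3, Add(2, p)) = Add(6, Mul(3, p)))
K = -2335 (K = Add(-1108, -1227) = -2335)
Function('Z')(k) = Mul(k, Add(-19, k)) (Function('Z')(k) = Mul(k, Add(k, -19)) = Mul(k, Add(-19, k)))
Mul(Add(Function('Z')(Function('T')(Mul(-1, 9), -4)), 4512), Pow(Add(K, 3642), -1)) = Mul(Add(Mul(Add(6, Mul(3, -4)), Add(-19, Add(6, Mul(3, -4)))), 4512), Pow(Add(-2335, 3642), -1)) = Mul(Add(Mul(Add(6, -12), Add(-19, Add(6, -12))), 4512), Pow(1307, -1)) = Mul(Add(Mul(-6, Add(-19, -6)), 4512), Rational(1, 1307)) = Mul(Add(Mul(-6, -25), 4512), Rational(1, 1307)) = Mul(Add(150, 4512), Rational(1, 1307)) = Mul(4662, Rational(1, 1307)) = Rational(4662, 1307)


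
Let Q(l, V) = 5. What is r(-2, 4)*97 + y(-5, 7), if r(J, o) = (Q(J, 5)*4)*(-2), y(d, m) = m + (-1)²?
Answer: -3872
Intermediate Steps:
y(d, m) = 1 + m (y(d, m) = m + 1 = 1 + m)
r(J, o) = -40 (r(J, o) = (5*4)*(-2) = 20*(-2) = -40)
r(-2, 4)*97 + y(-5, 7) = -40*97 + (1 + 7) = -3880 + 8 = -3872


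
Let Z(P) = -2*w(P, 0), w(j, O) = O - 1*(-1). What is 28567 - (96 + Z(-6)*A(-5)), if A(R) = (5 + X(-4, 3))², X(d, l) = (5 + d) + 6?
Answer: 28759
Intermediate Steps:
w(j, O) = 1 + O (w(j, O) = O + 1 = 1 + O)
X(d, l) = 11 + d
A(R) = 144 (A(R) = (5 + (11 - 4))² = (5 + 7)² = 12² = 144)
Z(P) = -2 (Z(P) = -2*(1 + 0) = -2*1 = -2)
28567 - (96 + Z(-6)*A(-5)) = 28567 - (96 - 2*144) = 28567 - (96 - 288) = 28567 - 1*(-192) = 28567 + 192 = 28759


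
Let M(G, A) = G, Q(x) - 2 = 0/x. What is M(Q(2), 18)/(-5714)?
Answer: -1/2857 ≈ -0.00035002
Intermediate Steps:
Q(x) = 2 (Q(x) = 2 + 0/x = 2 + 0 = 2)
M(Q(2), 18)/(-5714) = 2/(-5714) = 2*(-1/5714) = -1/2857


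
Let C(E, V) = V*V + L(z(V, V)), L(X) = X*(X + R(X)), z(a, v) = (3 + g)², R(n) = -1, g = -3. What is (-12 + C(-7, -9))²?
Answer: 4761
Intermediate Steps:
z(a, v) = 0 (z(a, v) = (3 - 3)² = 0² = 0)
L(X) = X*(-1 + X) (L(X) = X*(X - 1) = X*(-1 + X))
C(E, V) = V² (C(E, V) = V*V + 0*(-1 + 0) = V² + 0*(-1) = V² + 0 = V²)
(-12 + C(-7, -9))² = (-12 + (-9)²)² = (-12 + 81)² = 69² = 4761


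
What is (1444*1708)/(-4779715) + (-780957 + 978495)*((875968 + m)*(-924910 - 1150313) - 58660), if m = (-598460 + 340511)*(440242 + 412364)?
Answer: 430921268452600097808440405108/4779715 ≈ 9.0156e+22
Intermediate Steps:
m = -219928865094 (m = -257949*852606 = -219928865094)
(1444*1708)/(-4779715) + (-780957 + 978495)*((875968 + m)*(-924910 - 1150313) - 58660) = (1444*1708)/(-4779715) + (-780957 + 978495)*((875968 - 219928865094)*(-924910 - 1150313) - 58660) = 2466352*(-1/4779715) + 197538*(-219927989126*(-2075223) - 58660) = -2466352/4779715 + 197538*(456399621378025098 - 58660) = -2466352/4779715 + 197538*456399621377966438 = -2466352/4779715 + 90156268407760734229644 = 430921268452600097808440405108/4779715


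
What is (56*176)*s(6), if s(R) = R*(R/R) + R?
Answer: 118272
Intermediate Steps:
s(R) = 2*R (s(R) = R*1 + R = R + R = 2*R)
(56*176)*s(6) = (56*176)*(2*6) = 9856*12 = 118272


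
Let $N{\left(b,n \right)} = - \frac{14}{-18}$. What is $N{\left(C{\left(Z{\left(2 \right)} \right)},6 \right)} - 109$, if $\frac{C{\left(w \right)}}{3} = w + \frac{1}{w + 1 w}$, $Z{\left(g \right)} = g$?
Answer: $- \frac{974}{9} \approx -108.22$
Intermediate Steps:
$C{\left(w \right)} = 3 w + \frac{3}{2 w}$ ($C{\left(w \right)} = 3 \left(w + \frac{1}{w + 1 w}\right) = 3 \left(w + \frac{1}{w + w}\right) = 3 \left(w + \frac{1}{2 w}\right) = 3 w + \frac{3}{2 w}$)
$N{\left(b,n \right)} = \frac{7}{9}$ ($N{\left(b,n \right)} = \left(-14\right) \left(- \frac{1}{18}\right) = \frac{7}{9}$)
$N{\left(C{\left(Z{\left(2 \right)} \right)},6 \right)} - 109 = \frac{7}{9} - 109 = - \frac{974}{9}$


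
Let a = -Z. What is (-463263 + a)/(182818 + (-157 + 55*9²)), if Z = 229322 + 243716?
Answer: -936301/187116 ≈ -5.0039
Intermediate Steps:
Z = 473038
a = -473038 (a = -1*473038 = -473038)
(-463263 + a)/(182818 + (-157 + 55*9²)) = (-463263 - 473038)/(182818 + (-157 + 55*9²)) = -936301/(182818 + (-157 + 55*81)) = -936301/(182818 + (-157 + 4455)) = -936301/(182818 + 4298) = -936301/187116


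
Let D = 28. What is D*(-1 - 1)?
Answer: -56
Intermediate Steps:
D*(-1 - 1) = 28*(-1 - 1) = 28*(-2) = -56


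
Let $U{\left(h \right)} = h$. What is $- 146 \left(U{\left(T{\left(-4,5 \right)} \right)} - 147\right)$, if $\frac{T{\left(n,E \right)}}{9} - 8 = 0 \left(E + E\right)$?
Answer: $10950$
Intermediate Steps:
$T{\left(n,E \right)} = 72$ ($T{\left(n,E \right)} = 72 + 9 \cdot 0 \left(E + E\right) = 72 + 9 \cdot 0 \cdot 2 E = 72 + 9 \cdot 0 = 72 + 0 = 72$)
$- 146 \left(U{\left(T{\left(-4,5 \right)} \right)} - 147\right) = - 146 \left(72 - 147\right) = \left(-146\right) \left(-75\right) = 10950$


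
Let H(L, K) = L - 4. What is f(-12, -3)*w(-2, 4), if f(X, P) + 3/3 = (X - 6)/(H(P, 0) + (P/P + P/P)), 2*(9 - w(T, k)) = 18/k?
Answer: 351/20 ≈ 17.550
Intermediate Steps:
H(L, K) = -4 + L
w(T, k) = 9 - 9/k
f(X, P) = -1 + (-6 + X)/(-2 + P) (f(X, P) = -1 + (X - 6)/((-4 + P) + (P/P + P/P)) = -1 + (-6 + X)/((-4 + P) + (1 + 1)) = -1 + (-6 + X)/((-4 + P) + 2) = -1 + (-6 + X)/(-2 + P))
f(-12, -3)*w(-2, 4) = ((-4 - 12 - 1*(-3))/(-2 - 3))*(9 - 9/4) = ((-4 - 12 + 3)/(-5))*(9 - 9*¼) = (-⅕*(-13))*(9 - 9/4) = (13/5)*(27/4) = 351/20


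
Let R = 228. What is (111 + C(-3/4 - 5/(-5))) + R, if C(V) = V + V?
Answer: 679/2 ≈ 339.50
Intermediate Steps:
C(V) = 2*V
(111 + C(-3/4 - 5/(-5))) + R = (111 + 2*(-3/4 - 5/(-5))) + 228 = (111 + 2*(-3*1/4 - 5*(-1/5))) + 228 = (111 + 2*(-3/4 + 1)) + 228 = (111 + 2*(1/4)) + 228 = (111 + 1/2) + 228 = 223/2 + 228 = 679/2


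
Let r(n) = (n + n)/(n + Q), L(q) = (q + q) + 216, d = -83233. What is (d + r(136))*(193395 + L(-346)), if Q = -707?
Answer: -9168729163485/571 ≈ -1.6057e+10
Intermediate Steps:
L(q) = 216 + 2*q (L(q) = 2*q + 216 = 216 + 2*q)
r(n) = 2*n/(-707 + n) (r(n) = (n + n)/(n - 707) = (2*n)/(-707 + n) = 2*n/(-707 + n))
(d + r(136))*(193395 + L(-346)) = (-83233 + 2*136/(-707 + 136))*(193395 + (216 + 2*(-346))) = (-83233 + 2*136/(-571))*(193395 + (216 - 692)) = (-83233 + 2*136*(-1/571))*(193395 - 476) = (-83233 - 272/571)*192919 = -47526315/571*192919 = -9168729163485/571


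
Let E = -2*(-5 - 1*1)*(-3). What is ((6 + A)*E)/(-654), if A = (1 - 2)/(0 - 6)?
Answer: 37/109 ≈ 0.33945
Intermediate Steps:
E = -36 (E = -2*(-5 - 1)*(-3) = -2*(-6)*(-3) = 12*(-3) = -36)
A = 1/6 (A = -1/(-6) = -1*(-1/6) = 1/6 ≈ 0.16667)
((6 + A)*E)/(-654) = ((6 + 1/6)*(-36))/(-654) = ((37/6)*(-36))*(-1/654) = -222*(-1/654) = 37/109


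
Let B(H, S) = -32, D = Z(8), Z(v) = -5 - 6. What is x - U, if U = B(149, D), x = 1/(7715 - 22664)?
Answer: 478367/14949 ≈ 32.000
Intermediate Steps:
Z(v) = -11
D = -11
x = -1/14949 (x = 1/(-14949) = -1/14949 ≈ -6.6894e-5)
U = -32
x - U = -1/14949 - 1*(-32) = -1/14949 + 32 = 478367/14949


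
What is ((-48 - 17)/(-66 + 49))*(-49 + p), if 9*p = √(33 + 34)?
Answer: -3185/17 + 65*√67/153 ≈ -183.88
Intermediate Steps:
p = √67/9 (p = √(33 + 34)/9 = √67/9 ≈ 0.90948)
((-48 - 17)/(-66 + 49))*(-49 + p) = ((-48 - 17)/(-66 + 49))*(-49 + √67/9) = (-65/(-17))*(-49 + √67/9) = (-65*(-1/17))*(-49 + √67/9) = 65*(-49 + √67/9)/17 = -3185/17 + 65*√67/153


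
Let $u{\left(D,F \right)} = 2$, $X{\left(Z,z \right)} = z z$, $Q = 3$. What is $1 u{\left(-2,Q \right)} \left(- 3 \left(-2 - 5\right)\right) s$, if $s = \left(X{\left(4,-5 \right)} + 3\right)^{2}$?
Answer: $32928$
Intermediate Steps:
$X{\left(Z,z \right)} = z^{2}$
$s = 784$ ($s = \left(\left(-5\right)^{2} + 3\right)^{2} = \left(25 + 3\right)^{2} = 28^{2} = 784$)
$1 u{\left(-2,Q \right)} \left(- 3 \left(-2 - 5\right)\right) s = 1 \cdot 2 \left(- 3 \left(-2 - 5\right)\right) 784 = 2 \left(\left(-3\right) \left(-7\right)\right) 784 = 2 \cdot 21 \cdot 784 = 42 \cdot 784 = 32928$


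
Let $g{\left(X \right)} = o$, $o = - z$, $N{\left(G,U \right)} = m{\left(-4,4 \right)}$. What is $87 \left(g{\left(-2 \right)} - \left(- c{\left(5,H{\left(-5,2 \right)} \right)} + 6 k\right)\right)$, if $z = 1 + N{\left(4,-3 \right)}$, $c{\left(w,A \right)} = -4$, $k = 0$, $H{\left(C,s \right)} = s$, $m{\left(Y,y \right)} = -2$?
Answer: $-261$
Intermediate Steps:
$N{\left(G,U \right)} = -2$
$z = -1$ ($z = 1 - 2 = -1$)
$o = 1$ ($o = \left(-1\right) \left(-1\right) = 1$)
$g{\left(X \right)} = 1$
$87 \left(g{\left(-2 \right)} - \left(- c{\left(5,H{\left(-5,2 \right)} \right)} + 6 k\right)\right) = 87 \left(1 - 4\right) = 87 \left(-3\right) = -261$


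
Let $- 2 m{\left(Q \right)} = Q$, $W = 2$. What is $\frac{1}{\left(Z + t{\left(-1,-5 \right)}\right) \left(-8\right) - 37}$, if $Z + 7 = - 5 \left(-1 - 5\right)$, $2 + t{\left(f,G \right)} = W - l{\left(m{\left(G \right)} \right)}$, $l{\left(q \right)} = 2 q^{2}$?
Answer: $- \frac{1}{121} \approx -0.0082645$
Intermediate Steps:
$m{\left(Q \right)} = - \frac{Q}{2}$
$t{\left(f,G \right)} = - \frac{G^{2}}{2}$ ($t{\left(f,G \right)} = -2 - \left(-2 + 2 \left(- \frac{G}{2}\right)^{2}\right) = -2 - \left(-2 + 2 \frac{G^{2}}{4}\right) = -2 - \left(-2 + \frac{G^{2}}{2}\right) = - \frac{G^{2}}{2}$)
$Z = 23$ ($Z = -7 - 5 \left(-1 - 5\right) = -7 - -30 = -7 + 30 = 23$)
$\frac{1}{\left(Z + t{\left(-1,-5 \right)}\right) \left(-8\right) - 37} = \frac{1}{\left(23 - \frac{\left(-5\right)^{2}}{2}\right) \left(-8\right) - 37} = \frac{1}{\left(23 - \frac{25}{2}\right) \left(-8\right) - 37} = \frac{1}{\frac{21}{2} \left(-8\right) - 37} = \frac{1}{-84 - 37} = \frac{1}{-121} = - \frac{1}{121}$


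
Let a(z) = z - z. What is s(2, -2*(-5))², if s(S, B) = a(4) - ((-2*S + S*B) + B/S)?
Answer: 441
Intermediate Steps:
a(z) = 0
s(S, B) = 2*S - B*S - B/S (s(S, B) = 0 - ((-2*S + S*B) + B/S) = 0 - ((-2*S + B*S) + B/S) = 0 - (-2*S + B*S + B/S) = 0 + (2*S - B*S - B/S) = 2*S - B*S - B/S)
s(2, -2*(-5))² = ((-(-2)*(-5) + 2²*(2 - (-2)*(-5)))/2)² = ((-1*10 + 4*(2 - 1*10))/2)² = ((-10 + 4*(2 - 10))/2)² = ((-10 + 4*(-8))/2)² = ((-10 - 32)/2)² = ((½)*(-42))² = (-21)² = 441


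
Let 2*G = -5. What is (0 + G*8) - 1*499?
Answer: -519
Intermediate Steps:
G = -5/2 (G = (½)*(-5) = -5/2 ≈ -2.5000)
(0 + G*8) - 1*499 = (0 - 5/2*8) - 1*499 = (0 - 20) - 499 = -20 - 499 = -519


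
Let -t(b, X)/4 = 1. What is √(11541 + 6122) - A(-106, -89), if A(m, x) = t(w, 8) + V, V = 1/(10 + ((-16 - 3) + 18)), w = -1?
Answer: 35/9 + √17663 ≈ 136.79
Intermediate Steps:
t(b, X) = -4 (t(b, X) = -4*1 = -4)
V = ⅑ (V = 1/(10 + (-19 + 18)) = 1/(10 - 1) = 1/9 = ⅑ ≈ 0.11111)
A(m, x) = -35/9 (A(m, x) = -4 + ⅑ = -35/9)
√(11541 + 6122) - A(-106, -89) = √(11541 + 6122) - 1*(-35/9) = √17663 + 35/9 = 35/9 + √17663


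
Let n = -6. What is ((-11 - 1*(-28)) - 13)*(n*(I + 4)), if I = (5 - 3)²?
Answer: -192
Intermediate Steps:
I = 4 (I = 2² = 4)
((-11 - 1*(-28)) - 13)*(n*(I + 4)) = ((-11 - 1*(-28)) - 13)*(-6*(4 + 4)) = ((-11 + 28) - 13)*(-6*8) = (17 - 13)*(-48) = 4*(-48) = -192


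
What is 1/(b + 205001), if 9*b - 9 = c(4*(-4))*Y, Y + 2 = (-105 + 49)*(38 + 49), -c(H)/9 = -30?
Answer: 1/58782 ≈ 1.7012e-5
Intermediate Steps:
c(H) = 270 (c(H) = -9*(-30) = 270)
Y = -4874 (Y = -2 + (-105 + 49)*(38 + 49) = -2 - 56*87 = -2 - 4872 = -4874)
b = -146219 (b = 1 + (270*(-4874))/9 = 1 + (1/9)*(-1315980) = 1 - 146220 = -146219)
1/(b + 205001) = 1/(-146219 + 205001) = 1/58782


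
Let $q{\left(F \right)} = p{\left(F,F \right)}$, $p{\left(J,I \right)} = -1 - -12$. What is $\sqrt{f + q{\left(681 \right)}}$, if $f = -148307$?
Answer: $2 i \sqrt{37074} \approx 385.09 i$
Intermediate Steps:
$p{\left(J,I \right)} = 11$ ($p{\left(J,I \right)} = -1 + 12 = 11$)
$q{\left(F \right)} = 11$
$\sqrt{f + q{\left(681 \right)}} = \sqrt{-148307 + 11} = \sqrt{-148296} = 2 i \sqrt{37074}$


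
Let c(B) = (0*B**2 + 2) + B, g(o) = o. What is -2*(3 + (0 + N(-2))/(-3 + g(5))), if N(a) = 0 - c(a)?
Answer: -6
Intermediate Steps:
c(B) = 2 + B (c(B) = (0 + 2) + B = 2 + B)
N(a) = -2 - a (N(a) = 0 - (2 + a) = 0 + (-2 - a) = -2 - a)
-2*(3 + (0 + N(-2))/(-3 + g(5))) = -2*(3 + (0 + (-2 - 1*(-2)))/(-3 + 5)) = -2*(3 + (0 + (-2 + 2))/2) = -2*(3 + (0 + 0)*(1/2)) = -2*(3 + 0*(1/2)) = -2*(3 + 0) = -2*3 = -6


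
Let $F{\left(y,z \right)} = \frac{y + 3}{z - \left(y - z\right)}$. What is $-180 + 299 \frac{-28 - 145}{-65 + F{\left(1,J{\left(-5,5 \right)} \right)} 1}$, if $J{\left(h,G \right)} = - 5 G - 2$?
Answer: $\frac{2200765}{3579} \approx 614.91$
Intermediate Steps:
$J{\left(h,G \right)} = -2 - 5 G$
$F{\left(y,z \right)} = \frac{3 + y}{- y + 2 z}$
$-180 + 299 \frac{-28 - 145}{-65 + F{\left(1,J{\left(-5,5 \right)} \right)} 1} = -180 + 299 \frac{-28 - 145}{-65 + \frac{-3 - 1}{1 - 2 \left(-2 - 25\right)} 1} = -180 + 299 \left(- \frac{173}{-65 + \frac{-3 - 1}{1 - 2 \left(-2 - 25\right)} 1}\right) = -180 + 299 \left(- \frac{173}{-65 + \frac{1}{1 - -54} \left(-4\right) 1}\right) = -180 + 299 \left(- \frac{173}{-65 + \frac{1}{1 + 54} \left(-4\right) 1}\right) = -180 + 299 \left(- \frac{173}{-65 + \frac{1}{55} \left(-4\right) 1}\right) = -180 + 299 \left(- \frac{173}{-65 - \frac{4}{55}}\right) = -180 + 299 \left(- \frac{173}{- \frac{3579}{55}}\right) = -180 + 299 \left(\left(-173\right) \left(- \frac{55}{3579}\right)\right) = -180 + 299 \cdot \frac{9515}{3579} = -180 + \frac{2844985}{3579} = \frac{2200765}{3579}$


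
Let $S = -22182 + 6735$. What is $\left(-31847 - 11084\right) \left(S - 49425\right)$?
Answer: $2785019832$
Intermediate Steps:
$S = -15447$
$\left(-31847 - 11084\right) \left(S - 49425\right) = \left(-31847 - 11084\right) \left(-15447 - 49425\right) = \left(-42931\right) \left(-64872\right) = 2785019832$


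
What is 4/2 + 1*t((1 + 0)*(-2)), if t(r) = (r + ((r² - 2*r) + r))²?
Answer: 18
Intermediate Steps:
t(r) = r⁴ (t(r) = (r + (r² - r))² = (r²)² = r⁴)
4/2 + 1*t((1 + 0)*(-2)) = 4/2 + 1*((1 + 0)*(-2))⁴ = (½)*4 + 1*(1*(-2))⁴ = 2 + 1*(-2)⁴ = 2 + 1*16 = 2 + 16 = 18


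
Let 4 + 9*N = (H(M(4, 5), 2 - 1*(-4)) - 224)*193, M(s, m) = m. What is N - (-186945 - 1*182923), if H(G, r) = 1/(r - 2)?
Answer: 13142497/36 ≈ 3.6507e+5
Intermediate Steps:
H(G, r) = 1/(-2 + r)
N = -172751/36 (N = -4/9 + ((1/(-2 + (2 - 1*(-4))) - 224)*193)/9 = -4/9 + ((1/(-2 + (2 + 4)) - 224)*193)/9 = -4/9 + ((1/(-2 + 6) - 224)*193)/9 = -4/9 + ((1/4 - 224)*193)/9 = -4/9 + ((¼ - 224)*193)/9 = -4/9 + (-895/4*193)/9 = -4/9 + (⅑)*(-172735/4) = -4/9 - 172735/36 = -172751/36 ≈ -4798.6)
N - (-186945 - 1*182923) = -172751/36 - (-186945 - 1*182923) = -172751/36 - (-186945 - 182923) = -172751/36 - 1*(-369868) = -172751/36 + 369868 = 13142497/36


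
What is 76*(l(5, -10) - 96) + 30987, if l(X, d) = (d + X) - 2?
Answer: 23159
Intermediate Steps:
l(X, d) = -2 + X + d (l(X, d) = (X + d) - 2 = -2 + X + d)
76*(l(5, -10) - 96) + 30987 = 76*((-2 + 5 - 10) - 96) + 30987 = 76*(-7 - 96) + 30987 = 76*(-103) + 30987 = -7828 + 30987 = 23159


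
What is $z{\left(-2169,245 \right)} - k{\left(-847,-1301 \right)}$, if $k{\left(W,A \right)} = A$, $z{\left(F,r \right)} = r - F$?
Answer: $3715$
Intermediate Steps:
$z{\left(-2169,245 \right)} - k{\left(-847,-1301 \right)} = \left(245 - -2169\right) - -1301 = \left(245 + 2169\right) + 1301 = 2414 + 1301 = 3715$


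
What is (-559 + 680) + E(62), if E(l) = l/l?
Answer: 122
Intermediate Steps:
E(l) = 1
(-559 + 680) + E(62) = (-559 + 680) + 1 = 121 + 1 = 122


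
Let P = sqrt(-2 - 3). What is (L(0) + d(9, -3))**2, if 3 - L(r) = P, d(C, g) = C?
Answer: (12 - I*sqrt(5))**2 ≈ 139.0 - 53.666*I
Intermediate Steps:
P = I*sqrt(5) (P = sqrt(-5) = I*sqrt(5) ≈ 2.2361*I)
L(r) = 3 - I*sqrt(5)
(L(0) + d(9, -3))**2 = ((3 - I*sqrt(5)) + 9)**2 = (12 - I*sqrt(5))**2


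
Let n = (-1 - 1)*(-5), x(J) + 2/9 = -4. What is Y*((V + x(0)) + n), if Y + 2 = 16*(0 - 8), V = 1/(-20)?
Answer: -13403/18 ≈ -744.61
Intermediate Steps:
x(J) = -38/9 (x(J) = -2/9 - 4 = -38/9)
V = -1/20 ≈ -0.050000
n = 10 (n = -2*(-5) = 10)
Y = -130 (Y = -2 + 16*(0 - 8) = -2 + 16*(-8) = -2 - 128 = -130)
Y*((V + x(0)) + n) = -130*((-1/20 - 38/9) + 10) = -130*(-769/180 + 10) = -130*1031/180 = -13403/18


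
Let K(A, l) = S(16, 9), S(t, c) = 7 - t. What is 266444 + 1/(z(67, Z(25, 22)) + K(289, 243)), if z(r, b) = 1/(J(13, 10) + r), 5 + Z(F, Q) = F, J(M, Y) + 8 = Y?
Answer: 165195211/620 ≈ 2.6644e+5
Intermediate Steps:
J(M, Y) = -8 + Y
Z(F, Q) = -5 + F
K(A, l) = -9 (K(A, l) = 7 - 1*16 = 7 - 16 = -9)
z(r, b) = 1/(2 + r) (z(r, b) = 1/((-8 + 10) + r) = 1/(2 + r))
266444 + 1/(z(67, Z(25, 22)) + K(289, 243)) = 266444 + 1/(1/(2 + 67) - 9) = 266444 + 1/(1/69 - 9) = 266444 + 1/(-620/69) = 266444 - 69/620 = 165195211/620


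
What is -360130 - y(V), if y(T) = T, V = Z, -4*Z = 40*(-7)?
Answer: -360200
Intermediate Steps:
Z = 70 (Z = -10*(-7) = -¼*(-280) = 70)
V = 70
-360130 - y(V) = -360130 - 1*70 = -360130 - 70 = -360200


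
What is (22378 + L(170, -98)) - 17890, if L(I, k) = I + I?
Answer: 4828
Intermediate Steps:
L(I, k) = 2*I
(22378 + L(170, -98)) - 17890 = (22378 + 2*170) - 17890 = (22378 + 340) - 17890 = 22718 - 17890 = 4828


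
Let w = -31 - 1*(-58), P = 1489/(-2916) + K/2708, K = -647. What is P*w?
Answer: -369929/18279 ≈ -20.238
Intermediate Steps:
P = -369929/493533 (P = 1489/(-2916) - 647/2708 = 1489*(-1/2916) - 647*1/2708 = -1489/2916 - 647/2708 = -369929/493533 ≈ -0.74955)
w = 27 (w = -31 + 58 = 27)
P*w = -369929/493533*27 = -369929/18279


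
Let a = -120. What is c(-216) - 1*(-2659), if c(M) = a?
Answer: 2539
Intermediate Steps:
c(M) = -120
c(-216) - 1*(-2659) = -120 - 1*(-2659) = -120 + 2659 = 2539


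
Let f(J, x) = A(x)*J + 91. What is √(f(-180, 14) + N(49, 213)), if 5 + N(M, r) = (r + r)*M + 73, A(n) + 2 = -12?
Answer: 3*√2617 ≈ 153.47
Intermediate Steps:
A(n) = -14 (A(n) = -2 - 12 = -14)
f(J, x) = 91 - 14*J (f(J, x) = -14*J + 91 = 91 - 14*J)
N(M, r) = 68 + 2*M*r (N(M, r) = -5 + ((r + r)*M + 73) = -5 + ((2*r)*M + 73) = -5 + (2*M*r + 73) = -5 + (73 + 2*M*r) = 68 + 2*M*r)
√(f(-180, 14) + N(49, 213)) = √((91 - 14*(-180)) + (68 + 2*49*213)) = √((91 + 2520) + (68 + 20874)) = √(2611 + 20942) = √23553 = 3*√2617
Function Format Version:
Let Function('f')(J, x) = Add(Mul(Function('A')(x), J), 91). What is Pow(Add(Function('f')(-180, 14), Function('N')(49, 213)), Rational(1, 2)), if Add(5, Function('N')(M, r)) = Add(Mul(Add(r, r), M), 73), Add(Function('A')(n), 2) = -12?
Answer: Mul(3, Pow(2617, Rational(1, 2))) ≈ 153.47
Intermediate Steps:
Function('A')(n) = -14 (Function('A')(n) = Add(-2, -12) = -14)
Function('f')(J, x) = Add(91, Mul(-14, J)) (Function('f')(J, x) = Add(Mul(-14, J), 91) = Add(91, Mul(-14, J)))
Function('N')(M, r) = Add(68, Mul(2, M, r)) (Function('N')(M, r) = Add(-5, Add(Mul(Add(r, r), M), 73)) = Add(-5, Add(Mul(Mul(2, r), M), 73)) = Add(-5, Add(Mul(2, M, r), 73)) = Add(-5, Add(73, Mul(2, M, r))) = Add(68, Mul(2, M, r)))
Pow(Add(Function('f')(-180, 14), Function('N')(49, 213)), Rational(1, 2)) = Pow(Add(Add(91, Mul(-14, -180)), Add(68, Mul(2, 49, 213))), Rational(1, 2)) = Pow(Add(Add(91, 2520), Add(68, 20874)), Rational(1, 2)) = Pow(Add(2611, 20942), Rational(1, 2)) = Pow(23553, Rational(1, 2)) = Mul(3, Pow(2617, Rational(1, 2)))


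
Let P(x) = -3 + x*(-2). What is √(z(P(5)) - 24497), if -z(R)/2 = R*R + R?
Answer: I*√24809 ≈ 157.51*I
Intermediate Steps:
P(x) = -3 - 2*x
z(R) = -2*R - 2*R² (z(R) = -2*(R*R + R) = -2*(R² + R) = -2*(R + R²) = -2*R - 2*R²)
√(z(P(5)) - 24497) = √(-2*(-3 - 2*5)*(1 + (-3 - 2*5)) - 24497) = √(-2*(-3 - 10)*(1 + (-3 - 10)) - 24497) = √(-2*(-13)*(1 - 13) - 24497) = √(-2*(-13)*(-12) - 24497) = √(-312 - 24497) = √(-24809) = I*√24809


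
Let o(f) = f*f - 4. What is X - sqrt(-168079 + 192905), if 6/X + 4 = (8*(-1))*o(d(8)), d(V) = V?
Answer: -3/242 - sqrt(24826) ≈ -157.58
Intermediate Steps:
o(f) = -4 + f**2 (o(f) = f**2 - 4 = -4 + f**2)
X = -3/242 (X = 6/(-4 + (8*(-1))*(-4 + 8**2)) = 6/(-4 - 8*(-4 + 64)) = 6/(-4 - 8*60) = 6/(-4 - 480) = 6/(-484) = 6*(-1/484) = -3/242 ≈ -0.012397)
X - sqrt(-168079 + 192905) = -3/242 - sqrt(-168079 + 192905) = -3/242 - sqrt(24826)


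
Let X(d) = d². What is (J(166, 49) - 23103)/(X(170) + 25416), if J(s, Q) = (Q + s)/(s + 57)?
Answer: -2575877/6056234 ≈ -0.42533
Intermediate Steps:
J(s, Q) = (Q + s)/(57 + s)
(J(166, 49) - 23103)/(X(170) + 25416) = ((49 + 166)/(57 + 166) - 23103)/(170² + 25416) = (215/223 - 23103)/(28900 + 25416) = ((1/223)*215 - 23103)/54316 = (215/223 - 23103)*(1/54316) = -5151754/223*1/54316 = -2575877/6056234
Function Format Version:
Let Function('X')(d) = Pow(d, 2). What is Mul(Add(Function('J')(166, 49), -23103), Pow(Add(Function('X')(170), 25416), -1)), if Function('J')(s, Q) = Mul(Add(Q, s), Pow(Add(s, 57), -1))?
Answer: Rational(-2575877, 6056234) ≈ -0.42533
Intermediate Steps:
Function('J')(s, Q) = Mul(Pow(Add(57, s), -1), Add(Q, s)) (Function('J')(s, Q) = Mul(Add(Q, s), Pow(Add(57, s), -1)) = Mul(Pow(Add(57, s), -1), Add(Q, s)))
Mul(Add(Function('J')(166, 49), -23103), Pow(Add(Function('X')(170), 25416), -1)) = Mul(Add(Mul(Pow(Add(57, 166), -1), Add(49, 166)), -23103), Pow(Add(Pow(170, 2), 25416), -1)) = Mul(Add(Mul(Pow(223, -1), 215), -23103), Pow(Add(28900, 25416), -1)) = Mul(Add(Mul(Rational(1, 223), 215), -23103), Pow(54316, -1)) = Mul(Add(Rational(215, 223), -23103), Rational(1, 54316)) = Mul(Rational(-5151754, 223), Rational(1, 54316)) = Rational(-2575877, 6056234)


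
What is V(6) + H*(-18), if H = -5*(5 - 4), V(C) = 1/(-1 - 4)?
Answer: 449/5 ≈ 89.800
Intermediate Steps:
V(C) = -⅕ (V(C) = 1/(-5) = -⅕)
H = -5 (H = -5*1 = -5)
V(6) + H*(-18) = -⅕ - 5*(-18) = -⅕ + 90 = 449/5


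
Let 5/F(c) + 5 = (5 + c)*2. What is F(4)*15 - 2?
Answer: 49/13 ≈ 3.7692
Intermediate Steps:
F(c) = 5/(5 + 2*c) (F(c) = 5/(-5 + (5 + c)*2) = 5/(-5 + (10 + 2*c)) = 5/(5 + 2*c))
F(4)*15 - 2 = (5/(5 + 2*4))*15 - 2 = (5/(5 + 8))*15 - 2 = (5/13)*15 - 2 = 75/13 - 2 = 49/13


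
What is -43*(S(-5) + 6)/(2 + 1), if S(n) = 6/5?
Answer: -516/5 ≈ -103.20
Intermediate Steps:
S(n) = 6/5 (S(n) = 6*(⅕) = 6/5)
-43*(S(-5) + 6)/(2 + 1) = -43*(6/5 + 6)/(2 + 1) = -1548/(5*3) = -43*12/5 = -516/5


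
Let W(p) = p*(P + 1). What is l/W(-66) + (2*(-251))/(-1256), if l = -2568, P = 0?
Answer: 271545/6908 ≈ 39.309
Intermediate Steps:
W(p) = p (W(p) = p*(0 + 1) = p*1 = p)
l/W(-66) + (2*(-251))/(-1256) = -2568/(-66) + (2*(-251))/(-1256) = -2568*(-1/66) - 502*(-1/1256) = 428/11 + 251/628 = 271545/6908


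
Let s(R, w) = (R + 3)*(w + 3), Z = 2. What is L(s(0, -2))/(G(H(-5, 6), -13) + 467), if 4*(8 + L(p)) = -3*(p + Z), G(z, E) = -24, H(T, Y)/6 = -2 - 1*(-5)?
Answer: -47/1772 ≈ -0.026524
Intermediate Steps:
H(T, Y) = 18 (H(T, Y) = 6*(-2 - 1*(-5)) = 6*(-2 + 5) = 6*3 = 18)
s(R, w) = (3 + R)*(3 + w)
L(p) = -19/2 - 3*p/4 (L(p) = -8 + (-3*(p + 2))/4 = -8 + (-3*(2 + p))/4 = -8 + (-6 - 3*p)/4 = -8 + (-3/2 - 3*p/4) = -19/2 - 3*p/4)
L(s(0, -2))/(G(H(-5, 6), -13) + 467) = (-19/2 - 3*(9 + 3*0 + 3*(-2) + 0*(-2))/4)/(-24 + 467) = (-19/2 - 3*(9 + 0 - 6 + 0)/4)/443 = (-19/2 - 3/4*3)*(1/443) = (-19/2 - 9/4)*(1/443) = -47/4*1/443 = -47/1772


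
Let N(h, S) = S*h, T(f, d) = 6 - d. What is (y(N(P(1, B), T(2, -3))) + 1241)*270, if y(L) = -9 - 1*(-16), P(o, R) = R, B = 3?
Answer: 336960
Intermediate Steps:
y(L) = 7 (y(L) = -9 + 16 = 7)
(y(N(P(1, B), T(2, -3))) + 1241)*270 = (7 + 1241)*270 = 1248*270 = 336960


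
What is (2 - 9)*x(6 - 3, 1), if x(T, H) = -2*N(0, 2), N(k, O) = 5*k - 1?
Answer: -14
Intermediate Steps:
N(k, O) = -1 + 5*k
x(T, H) = 2 (x(T, H) = -2*(-1 + 5*0) = -2*(-1 + 0) = -2*(-1) = 2)
(2 - 9)*x(6 - 3, 1) = (2 - 9)*2 = -7*2 = -14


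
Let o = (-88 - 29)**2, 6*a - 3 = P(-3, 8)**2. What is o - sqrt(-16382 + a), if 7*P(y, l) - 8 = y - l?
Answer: 13689 - 6*I*sqrt(22297)/7 ≈ 13689.0 - 127.99*I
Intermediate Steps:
P(y, l) = 8/7 - l/7 + y/7 (P(y, l) = 8/7 + (y - l)/7 = 8/7 + (-l/7 + y/7) = 8/7 - l/7 + y/7)
a = 26/49 (a = 1/2 + (8/7 - 1/7*8 + (1/7)*(-3))**2/6 = 1/2 + (8/7 - 8/7 - 3/7)**2/6 = 1/2 + (-3/7)**2/6 = 1/2 + (1/6)*(9/49) = 1/2 + 3/98 = 26/49 ≈ 0.53061)
o = 13689 (o = (-117)**2 = 13689)
o - sqrt(-16382 + a) = 13689 - sqrt(-16382 + 26/49) = 13689 - sqrt(-802692/49) = 13689 - 6*I*sqrt(22297)/7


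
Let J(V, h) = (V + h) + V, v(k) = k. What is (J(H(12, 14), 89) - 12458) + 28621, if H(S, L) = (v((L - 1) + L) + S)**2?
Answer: 19294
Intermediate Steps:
H(S, L) = (-1 + S + 2*L)**2 (H(S, L) = (((L - 1) + L) + S)**2 = (((-1 + L) + L) + S)**2 = ((-1 + 2*L) + S)**2 = (-1 + S + 2*L)**2)
J(V, h) = h + 2*V
(J(H(12, 14), 89) - 12458) + 28621 = ((89 + 2*(-1 + 12 + 2*14)**2) - 12458) + 28621 = ((89 + 2*(-1 + 12 + 28)**2) - 12458) + 28621 = ((89 + 2*39**2) - 12458) + 28621 = ((89 + 2*1521) - 12458) + 28621 = ((89 + 3042) - 12458) + 28621 = (3131 - 12458) + 28621 = -9327 + 28621 = 19294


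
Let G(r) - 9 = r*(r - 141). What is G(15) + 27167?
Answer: 25286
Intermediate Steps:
G(r) = 9 + r*(-141 + r) (G(r) = 9 + r*(r - 141) = 9 + r*(-141 + r))
G(15) + 27167 = (9 + 15² - 141*15) + 27167 = (9 + 225 - 2115) + 27167 = -1881 + 27167 = 25286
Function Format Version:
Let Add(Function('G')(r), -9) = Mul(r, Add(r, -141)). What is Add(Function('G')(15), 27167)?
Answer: 25286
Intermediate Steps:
Function('G')(r) = Add(9, Mul(r, Add(-141, r))) (Function('G')(r) = Add(9, Mul(r, Add(r, -141))) = Add(9, Mul(r, Add(-141, r))))
Add(Function('G')(15), 27167) = Add(Add(9, Pow(15, 2), Mul(-141, 15)), 27167) = Add(Add(9, 225, -2115), 27167) = Add(-1881, 27167) = 25286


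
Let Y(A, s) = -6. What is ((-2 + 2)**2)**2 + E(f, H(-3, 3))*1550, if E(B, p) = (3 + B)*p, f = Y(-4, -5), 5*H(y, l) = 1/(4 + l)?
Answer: -930/7 ≈ -132.86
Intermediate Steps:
H(y, l) = 1/(5*(4 + l))
f = -6
E(B, p) = p*(3 + B)
((-2 + 2)**2)**2 + E(f, H(-3, 3))*1550 = ((-2 + 2)**2)**2 + ((1/(5*(4 + 3)))*(3 - 6))*1550 = (0**2)**2 + (((1/5)/7)*(-3))*1550 = 0**2 + (((1/5)*(1/7))*(-3))*1550 = 0 + ((1/35)*(-3))*1550 = 0 - 3/35*1550 = 0 - 930/7 = -930/7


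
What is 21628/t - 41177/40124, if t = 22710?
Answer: -33663899/455608020 ≈ -0.073888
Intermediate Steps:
21628/t - 41177/40124 = 21628/22710 - 41177/40124 = 21628*(1/22710) - 41177*1/40124 = 10814/11355 - 41177/40124 = -33663899/455608020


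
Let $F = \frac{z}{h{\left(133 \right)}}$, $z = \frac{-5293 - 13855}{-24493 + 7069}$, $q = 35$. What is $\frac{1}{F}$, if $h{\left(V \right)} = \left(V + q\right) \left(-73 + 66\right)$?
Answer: $- \frac{5122656}{4787} \approx -1070.1$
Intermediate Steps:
$h{\left(V \right)} = -245 - 7 V$ ($h{\left(V \right)} = \left(V + 35\right) \left(-73 + 66\right) = \left(35 + V\right) \left(-7\right) = -245 - 7 V$)
$z = \frac{4787}{4356}$ ($z = - \frac{19148}{-17424} = \left(-19148\right) \left(- \frac{1}{17424}\right) = \frac{4787}{4356} \approx 1.0989$)
$F = - \frac{4787}{5122656}$ ($F = \frac{4787}{4356 \left(-245 - 931\right)} = \frac{4787}{4356 \left(-1176\right)} = \frac{4787}{4356} \left(- \frac{1}{1176}\right) = - \frac{4787}{5122656} \approx -0.00093448$)
$\frac{1}{F} = \frac{1}{- \frac{4787}{5122656}} = - \frac{5122656}{4787}$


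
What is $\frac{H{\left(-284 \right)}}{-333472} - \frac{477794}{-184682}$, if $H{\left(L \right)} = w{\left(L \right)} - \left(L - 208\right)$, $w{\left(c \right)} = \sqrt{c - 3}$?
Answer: $\frac{19905007153}{7698284488} - \frac{i \sqrt{287}}{333472} \approx 2.5856 - 5.0802 \cdot 10^{-5} i$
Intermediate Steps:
$w{\left(c \right)} = \sqrt{-3 + c}$
$H{\left(L \right)} = 208 + \sqrt{-3 + L} - L$ ($H{\left(L \right)} = \sqrt{-3 + L} - \left(L - 208\right) = \sqrt{-3 + L} - \left(-208 + L\right) = 208 + \sqrt{-3 + L} - L$)
$\frac{H{\left(-284 \right)}}{-333472} - \frac{477794}{-184682} = \frac{208 + \sqrt{-3 - 284} - -284}{-333472} - \frac{477794}{-184682} = \left(208 + \sqrt{-287} + 284\right) \left(- \frac{1}{333472}\right) - - \frac{238897}{92341} = \left(208 + i \sqrt{287} + 284\right) \left(- \frac{1}{333472}\right) + \frac{238897}{92341} = \left(492 + i \sqrt{287}\right) \left(- \frac{1}{333472}\right) + \frac{238897}{92341} = \left(- \frac{123}{83368} - \frac{i \sqrt{287}}{333472}\right) + \frac{238897}{92341} = \frac{19905007153}{7698284488} - \frac{i \sqrt{287}}{333472}$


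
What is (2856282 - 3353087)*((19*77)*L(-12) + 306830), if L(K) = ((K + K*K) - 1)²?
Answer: -12625490773265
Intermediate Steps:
L(K) = (-1 + K + K²)² (L(K) = ((K + K²) - 1)² = (-1 + K + K²)²)
(2856282 - 3353087)*((19*77)*L(-12) + 306830) = (2856282 - 3353087)*((19*77)*(-1 - 12 + (-12)²)² + 306830) = -496805*(1463*(-1 - 12 + 144)² + 306830) = -496805*(1463*131² + 306830) = -496805*(1463*17161 + 306830) = -496805*(25106543 + 306830) = -496805*25413373 = -12625490773265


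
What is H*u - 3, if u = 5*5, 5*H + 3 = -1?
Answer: -23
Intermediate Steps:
H = -⅘ (H = -⅗ + (⅕)*(-1) = -⅗ - ⅕ = -⅘ ≈ -0.80000)
u = 25
H*u - 3 = -⅘*25 - 3 = -20 - 3 = -23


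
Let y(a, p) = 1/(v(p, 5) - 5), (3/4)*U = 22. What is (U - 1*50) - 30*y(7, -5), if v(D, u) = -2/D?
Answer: -976/69 ≈ -14.145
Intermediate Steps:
U = 88/3 (U = (4/3)*22 = 88/3 ≈ 29.333)
y(a, p) = 1/(-5 - 2/p) (y(a, p) = 1/(-2/p - 5) = 1/(-5 - 2/p))
(U - 1*50) - 30*y(7, -5) = (88/3 - 1*50) - (-30)*(-5)/(2 + 5*(-5)) = (88/3 - 50) - (-30)*(-5)/(2 - 25) = -62/3 - (-30)*(-5)/(-23) = -62/3 - (-30)*(-5)*(-1)/23 = -62/3 - 30*(-5/23) = -62/3 + 150/23 = -976/69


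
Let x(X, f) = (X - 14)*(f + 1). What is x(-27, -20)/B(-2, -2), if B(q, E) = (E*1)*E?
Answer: 779/4 ≈ 194.75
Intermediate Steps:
B(q, E) = E² (B(q, E) = E*E = E²)
x(X, f) = (1 + f)*(-14 + X) (x(X, f) = (-14 + X)*(1 + f) = (1 + f)*(-14 + X))
x(-27, -20)/B(-2, -2) = (-14 - 27 - 14*(-20) - 27*(-20))/((-2)²) = (-14 - 27 + 280 + 540)/4 = 779*(¼) = 779/4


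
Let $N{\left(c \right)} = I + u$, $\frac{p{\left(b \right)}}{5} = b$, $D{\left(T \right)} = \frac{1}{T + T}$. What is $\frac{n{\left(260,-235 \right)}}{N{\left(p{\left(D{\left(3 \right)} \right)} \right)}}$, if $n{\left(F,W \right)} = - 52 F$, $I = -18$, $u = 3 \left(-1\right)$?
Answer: $\frac{13520}{21} \approx 643.81$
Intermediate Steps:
$u = -3$
$D{\left(T \right)} = \frac{1}{2 T}$
$p{\left(b \right)} = 5 b$
$N{\left(c \right)} = -21$ ($N{\left(c \right)} = -18 - 3 = -21$)
$\frac{n{\left(260,-235 \right)}}{N{\left(p{\left(D{\left(3 \right)} \right)} \right)}} = \frac{\left(-52\right) 260}{-21} = \left(-13520\right) \left(- \frac{1}{21}\right) = \frac{13520}{21}$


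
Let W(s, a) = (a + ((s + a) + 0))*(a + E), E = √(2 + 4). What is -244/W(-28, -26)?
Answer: -793/6700 - 61*√6/13400 ≈ -0.12951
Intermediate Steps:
E = √6 ≈ 2.4495
W(s, a) = (a + √6)*(s + 2*a) (W(s, a) = (a + ((s + a) + 0))*(a + √6) = (a + ((a + s) + 0))*(a + √6) = (a + (a + s))*(a + √6) = (s + 2*a)*(a + √6) = (a + √6)*(s + 2*a))
-244/W(-28, -26) = -244/(2*(-26)² - 26*(-28) - 28*√6 + 2*(-26)*√6) = -244/(2*676 + 728 - 28*√6 - 52*√6) = -244/(1352 + 728 - 28*√6 - 52*√6) = -244/(2080 - 80*√6)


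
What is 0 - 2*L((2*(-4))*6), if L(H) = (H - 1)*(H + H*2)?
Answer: -14112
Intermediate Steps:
L(H) = 3*H*(-1 + H) (L(H) = (-1 + H)*(H + 2*H) = (-1 + H)*(3*H) = 3*H*(-1 + H))
0 - 2*L((2*(-4))*6) = 0 - 6*(2*(-4))*6*(-1 + (2*(-4))*6) = 0 - 6*(-8*6)*(-1 - 8*6) = 0 - 6*(-48)*(-1 - 48) = 0 - 6*(-48)*(-49) = 0 - 2*7056 = 0 - 14112 = -14112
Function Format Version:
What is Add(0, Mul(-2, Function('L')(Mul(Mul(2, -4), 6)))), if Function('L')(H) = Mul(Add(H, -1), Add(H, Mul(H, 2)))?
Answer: -14112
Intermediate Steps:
Function('L')(H) = Mul(3, H, Add(-1, H)) (Function('L')(H) = Mul(Add(-1, H), Add(H, Mul(2, H))) = Mul(Add(-1, H), Mul(3, H)) = Mul(3, H, Add(-1, H)))
Add(0, Mul(-2, Function('L')(Mul(Mul(2, -4), 6)))) = Add(0, Mul(-2, Mul(3, Mul(Mul(2, -4), 6), Add(-1, Mul(Mul(2, -4), 6))))) = Add(0, Mul(-2, Mul(3, Mul(-8, 6), Add(-1, Mul(-8, 6))))) = Add(0, Mul(-2, Mul(3, -48, Add(-1, -48)))) = Add(0, Mul(-2, Mul(3, -48, -49))) = Add(0, Mul(-2, 7056)) = Add(0, -14112) = -14112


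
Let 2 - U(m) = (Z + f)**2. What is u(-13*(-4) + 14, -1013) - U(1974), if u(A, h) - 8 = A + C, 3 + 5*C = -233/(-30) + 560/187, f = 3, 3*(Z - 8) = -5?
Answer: 13519823/84150 ≈ 160.66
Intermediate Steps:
Z = 19/3 (Z = 8 + (1/3)*(-5) = 8 - 5/3 = 19/3 ≈ 6.3333)
U(m) = -766/9 (U(m) = 2 - (19/3 + 3)**2 = 2 - (28/3)**2 = 2 - 1*784/9 = 2 - 784/9 = -766/9)
C = 43541/28050 (C = -3/5 + (-233/(-30) + 560/187)/5 = -3/5 + (-233*(-1/30) + 560*(1/187))/5 = -3/5 + (233/30 + 560/187)/5 = -3/5 + (1/5)*(60371/5610) = -3/5 + 60371/28050 = 43541/28050 ≈ 1.5523)
u(A, h) = 267941/28050 + A (u(A, h) = 8 + (A + 43541/28050) = 8 + (43541/28050 + A) = 267941/28050 + A)
u(-13*(-4) + 14, -1013) - U(1974) = (267941/28050 + (-13*(-4) + 14)) - 1*(-766/9) = (267941/28050 + (52 + 14)) + 766/9 = (267941/28050 + 66) + 766/9 = 2119241/28050 + 766/9 = 13519823/84150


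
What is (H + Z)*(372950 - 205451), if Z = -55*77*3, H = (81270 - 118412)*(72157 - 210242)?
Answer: 859058882397135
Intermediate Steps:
H = 5128753070 (H = -37142*(-138085) = 5128753070)
Z = -12705 (Z = -4235*3 = -12705)
(H + Z)*(372950 - 205451) = (5128753070 - 12705)*(372950 - 205451) = 5128740365*167499 = 859058882397135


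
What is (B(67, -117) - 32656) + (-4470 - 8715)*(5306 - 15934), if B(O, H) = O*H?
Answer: 140089685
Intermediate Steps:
B(O, H) = H*O
(B(67, -117) - 32656) + (-4470 - 8715)*(5306 - 15934) = (-117*67 - 32656) + (-4470 - 8715)*(5306 - 15934) = (-7839 - 32656) - 13185*(-10628) = -40495 + 140130180 = 140089685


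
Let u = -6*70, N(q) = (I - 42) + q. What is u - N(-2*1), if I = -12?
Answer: -364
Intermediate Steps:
N(q) = -54 + q (N(q) = (-12 - 42) + q = -54 + q)
u = -420
u - N(-2*1) = -420 - (-54 - 2*1) = -420 - (-54 - 2) = -420 - 1*(-56) = -420 + 56 = -364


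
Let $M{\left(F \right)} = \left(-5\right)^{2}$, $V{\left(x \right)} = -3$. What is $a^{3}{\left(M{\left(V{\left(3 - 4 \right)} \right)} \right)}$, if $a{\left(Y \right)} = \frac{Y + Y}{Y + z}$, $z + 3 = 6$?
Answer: $\frac{15625}{2744} \approx 5.6942$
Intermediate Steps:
$z = 3$ ($z = -3 + 6 = 3$)
$M{\left(F \right)} = 25$
$a{\left(Y \right)} = \frac{2 Y}{3 + Y}$ ($a{\left(Y \right)} = \frac{Y + Y}{Y + 3} = \frac{2 Y}{3 + Y}$)
$a^{3}{\left(M{\left(V{\left(3 - 4 \right)} \right)} \right)} = \left(2 \cdot 25 \frac{1}{3 + 25}\right)^{3} = \left(2 \cdot 25 \cdot \frac{1}{28}\right)^{3} = \left(\frac{25}{14}\right)^{3} = \frac{15625}{2744}$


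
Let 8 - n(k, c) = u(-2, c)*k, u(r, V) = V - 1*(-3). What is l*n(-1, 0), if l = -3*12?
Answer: -396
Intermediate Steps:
u(r, V) = 3 + V (u(r, V) = V + 3 = 3 + V)
l = -36
n(k, c) = 8 - k*(3 + c) (n(k, c) = 8 - (3 + c)*k = 8 - k*(3 + c))
l*n(-1, 0) = -36*(8 - 1*(-1)*(3 + 0)) = -36*(8 - 1*(-1)*3) = -36*(8 + 3) = -36*11 = -396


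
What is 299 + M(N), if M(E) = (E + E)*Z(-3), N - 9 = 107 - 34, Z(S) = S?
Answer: -193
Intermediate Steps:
N = 82 (N = 9 + (107 - 34) = 9 + 73 = 82)
M(E) = -6*E (M(E) = (E + E)*(-3) = (2*E)*(-3) = -6*E)
299 + M(N) = 299 - 6*82 = 299 - 492 = -193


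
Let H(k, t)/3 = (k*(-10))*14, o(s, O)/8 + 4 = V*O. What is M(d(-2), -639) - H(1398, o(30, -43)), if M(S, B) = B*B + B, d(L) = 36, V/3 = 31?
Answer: 994842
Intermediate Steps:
V = 93 (V = 3*31 = 93)
o(s, O) = -32 + 744*O (o(s, O) = -32 + 8*(93*O) = -32 + 744*O)
H(k, t) = -420*k (H(k, t) = 3*((k*(-10))*14) = 3*(-10*k*14) = 3*(-140*k) = -420*k)
M(S, B) = B + B² (M(S, B) = B² + B = B + B²)
M(d(-2), -639) - H(1398, o(30, -43)) = -639*(1 - 639) - (-420)*1398 = -639*(-638) - 1*(-587160) = 407682 + 587160 = 994842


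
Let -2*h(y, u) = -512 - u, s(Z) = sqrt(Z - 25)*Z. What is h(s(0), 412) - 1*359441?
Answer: -358979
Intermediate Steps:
s(Z) = Z*sqrt(-25 + Z) (s(Z) = sqrt(-25 + Z)*Z = Z*sqrt(-25 + Z))
h(y, u) = 256 + u/2 (h(y, u) = -(-512 - u)/2 = 256 + u/2)
h(s(0), 412) - 1*359441 = (256 + (1/2)*412) - 1*359441 = (256 + 206) - 359441 = 462 - 359441 = -358979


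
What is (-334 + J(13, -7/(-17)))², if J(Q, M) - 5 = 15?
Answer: 98596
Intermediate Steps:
J(Q, M) = 20 (J(Q, M) = 5 + 15 = 20)
(-334 + J(13, -7/(-17)))² = (-334 + 20)² = (-314)² = 98596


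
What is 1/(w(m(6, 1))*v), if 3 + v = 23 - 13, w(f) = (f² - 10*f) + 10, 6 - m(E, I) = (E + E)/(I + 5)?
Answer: -1/98 ≈ -0.010204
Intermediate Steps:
m(E, I) = 6 - 2*E/(5 + I) (m(E, I) = 6 - (E + E)/(I + 5) = 6 - 2*E/(5 + I))
w(f) = 10 + f² - 10*f
v = 7 (v = -3 + (23 - 13) = -3 + 10 = 7)
1/(w(m(6, 1))*v) = 1/((10 + (2*(15 - 1*6 + 3*1)/(5 + 1))² - 20*(15 - 1*6 + 3*1)/(5 + 1))*7) = 1/((10 + (2*(15 - 6 + 3)/6)² - 20*(15 - 6 + 3)/6)*7) = 1/((10 + (2*(⅙)*12)² - 20*12/6)*7) = 1/((10 + 4² - 10*4)*7) = 1/((10 + 16 - 40)*7) = 1/(-14*7) = 1/(-98) = -1/98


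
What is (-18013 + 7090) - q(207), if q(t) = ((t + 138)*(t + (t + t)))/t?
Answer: -11958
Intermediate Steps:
q(t) = 414 + 3*t (q(t) = ((138 + t)*(t + 2*t))/t = ((138 + t)*(3*t))/t = (3*t*(138 + t))/t = 414 + 3*t)
(-18013 + 7090) - q(207) = (-18013 + 7090) - (414 + 3*207) = -10923 - (414 + 621) = -10923 - 1*1035 = -10923 - 1035 = -11958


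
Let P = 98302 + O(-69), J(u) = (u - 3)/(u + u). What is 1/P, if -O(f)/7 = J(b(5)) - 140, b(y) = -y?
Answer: 5/496382 ≈ 1.0073e-5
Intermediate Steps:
J(u) = (-3 + u)/(2*u) (J(u) = (-3 + u)/((2*u)) = (-3 + u)*(1/(2*u)) = (-3 + u)/(2*u))
O(f) = 4872/5 (O(f) = -7*((-3 - 1*5)/(2*((-1*5))) - 140) = -7*((½)*(-3 - 5)/(-5) - 140) = -7*((½)*(-⅕)*(-8) - 140) = -7*(⅘ - 140) = -7*(-696/5) = 4872/5)
P = 496382/5 (P = 98302 + 4872/5 = 496382/5 ≈ 99276.)
1/P = 1/(496382/5) = 5/496382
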